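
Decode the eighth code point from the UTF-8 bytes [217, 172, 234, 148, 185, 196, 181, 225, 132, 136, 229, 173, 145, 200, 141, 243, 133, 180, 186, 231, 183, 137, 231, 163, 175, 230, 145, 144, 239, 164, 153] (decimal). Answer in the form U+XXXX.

Offset 0: leading byte 0xD9 = 11011001 → 2-byte char #1 = D9 AC.
Offset 2: leading byte 0xEA = 11101010 → 3-byte char #2 = EA 94 B9.
Offset 5: leading byte 0xC4 = 11000100 → 2-byte char #3 = C4 B5.
Offset 7: leading byte 0xE1 = 11100001 → 3-byte char #4 = E1 84 88.
Offset 10: leading byte 0xE5 = 11100101 → 3-byte char #5 = E5 AD 91.
Offset 13: leading byte 0xC8 = 11001000 → 2-byte char #6 = C8 8D.
Offset 15: leading byte 0xF3 = 11110011 → 4-byte char #7 = F3 85 B4 BA.
Offset 19: leading byte 0xE7 = 11100111 → 3-byte char #8 = E7 B7 89.
Leading byte 0xE7 = 11100111 matches 1110xxxx → 3-byte sequence.
Byte 1: 0xE7 = 11100111, payload 0111 (4 bits).
Byte 2: 0xB7 = 10110111 (10xxxxxx ✓), payload 110111.
Byte 3: 0x89 = 10001001 (10xxxxxx ✓), payload 001001.
Concatenate: 0111110111001001 = 0x7DC9 (16 bits → U+7DC9).

U+7DC9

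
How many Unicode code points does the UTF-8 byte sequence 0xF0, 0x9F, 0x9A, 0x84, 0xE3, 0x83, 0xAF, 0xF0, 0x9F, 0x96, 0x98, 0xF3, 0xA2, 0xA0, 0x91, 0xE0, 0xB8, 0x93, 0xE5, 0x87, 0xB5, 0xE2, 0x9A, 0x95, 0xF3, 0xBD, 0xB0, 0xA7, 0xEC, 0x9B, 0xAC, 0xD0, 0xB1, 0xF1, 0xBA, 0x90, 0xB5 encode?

11

Byte at offset 0: 0xF0 = 11110000 → 4-byte char (#1). Advance 4.
Byte at offset 4: 0xE3 = 11100011 → 3-byte char (#2). Advance 3.
Byte at offset 7: 0xF0 = 11110000 → 4-byte char (#3). Advance 4.
Byte at offset 11: 0xF3 = 11110011 → 4-byte char (#4). Advance 4.
Byte at offset 15: 0xE0 = 11100000 → 3-byte char (#5). Advance 3.
Byte at offset 18: 0xE5 = 11100101 → 3-byte char (#6). Advance 3.
Byte at offset 21: 0xE2 = 11100010 → 3-byte char (#7). Advance 3.
Byte at offset 24: 0xF3 = 11110011 → 4-byte char (#8). Advance 4.
Byte at offset 28: 0xEC = 11101100 → 3-byte char (#9). Advance 3.
Byte at offset 31: 0xD0 = 11010000 → 2-byte char (#10). Advance 2.
Byte at offset 33: 0xF1 = 11110001 → 4-byte char (#11). Advance 4.
Reached end at offset 37 after 11 code points.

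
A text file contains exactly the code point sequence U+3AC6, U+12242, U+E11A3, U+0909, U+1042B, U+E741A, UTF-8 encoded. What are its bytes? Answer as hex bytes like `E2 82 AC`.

E3 AB 86 F0 92 89 82 F3 A1 86 A3 E0 A4 89 F0 90 90 AB F3 A7 90 9A

U+3AC6: 3-byte form → E3 AB 86.
U+12242: 4-byte form → F0 92 89 82.
U+E11A3: 4-byte form → F3 A1 86 A3.
U+0909: 3-byte form → E0 A4 89.
U+1042B: 4-byte form → F0 90 90 AB.
U+E741A: 4-byte form → F3 A7 90 9A.
Concatenated (22 bytes): E3 AB 86 F0 92 89 82 F3 A1 86 A3 E0 A4 89 F0 90 90 AB F3 A7 90 9A.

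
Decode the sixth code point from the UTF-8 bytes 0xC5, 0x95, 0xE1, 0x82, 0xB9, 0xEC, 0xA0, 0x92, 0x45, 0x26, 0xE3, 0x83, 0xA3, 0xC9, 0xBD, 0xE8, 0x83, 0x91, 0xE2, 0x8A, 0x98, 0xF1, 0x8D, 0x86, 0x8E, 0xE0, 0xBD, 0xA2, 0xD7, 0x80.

Offset 0: leading byte 0xC5 = 11000101 → 2-byte char #1 = C5 95.
Offset 2: leading byte 0xE1 = 11100001 → 3-byte char #2 = E1 82 B9.
Offset 5: leading byte 0xEC = 11101100 → 3-byte char #3 = EC A0 92.
Offset 8: leading byte 0x45 = 01000101 → 1-byte char #4 = 45.
Offset 9: leading byte 0x26 = 00100110 → 1-byte char #5 = 26.
Offset 10: leading byte 0xE3 = 11100011 → 3-byte char #6 = E3 83 A3.
Leading byte 0xE3 = 11100011 matches 1110xxxx → 3-byte sequence.
Byte 1: 0xE3 = 11100011, payload 0011 (4 bits).
Byte 2: 0x83 = 10000011 (10xxxxxx ✓), payload 000011.
Byte 3: 0xA3 = 10100011 (10xxxxxx ✓), payload 100011.
Concatenate: 0011000011100011 = 0x30E3 (16 bits → U+30E3).

U+30E3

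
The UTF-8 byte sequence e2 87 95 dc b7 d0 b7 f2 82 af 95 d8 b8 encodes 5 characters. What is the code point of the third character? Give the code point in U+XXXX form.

U+0437

Offset 0: leading byte 0xE2 = 11100010 → 3-byte char #1 = E2 87 95.
Offset 3: leading byte 0xDC = 11011100 → 2-byte char #2 = DC B7.
Offset 5: leading byte 0xD0 = 11010000 → 2-byte char #3 = D0 B7.
Leading byte 0xD0 = 11010000 matches 110xxxxx → 2-byte sequence.
Byte 1: 0xD0 = 11010000, payload 10000 (5 bits).
Byte 2: 0xB7 = 10110111 (10xxxxxx ✓), payload 110111.
Concatenate: 10000110111 = 0x437 (11 bits → U+0437).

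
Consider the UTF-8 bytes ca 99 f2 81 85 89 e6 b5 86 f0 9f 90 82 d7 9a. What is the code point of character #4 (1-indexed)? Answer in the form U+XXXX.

U+1F402

Offset 0: leading byte 0xCA = 11001010 → 2-byte char #1 = CA 99.
Offset 2: leading byte 0xF2 = 11110010 → 4-byte char #2 = F2 81 85 89.
Offset 6: leading byte 0xE6 = 11100110 → 3-byte char #3 = E6 B5 86.
Offset 9: leading byte 0xF0 = 11110000 → 4-byte char #4 = F0 9F 90 82.
Leading byte 0xF0 = 11110000 matches 11110xxx → 4-byte sequence.
Byte 1: 0xF0 = 11110000, payload 000 (3 bits).
Byte 2: 0x9F = 10011111 (10xxxxxx ✓), payload 011111.
Byte 3: 0x90 = 10010000 (10xxxxxx ✓), payload 010000.
Byte 4: 0x82 = 10000010 (10xxxxxx ✓), payload 000010.
Concatenate: 000011111010000000010 = 0x1F402 (21 bits → U+1F402).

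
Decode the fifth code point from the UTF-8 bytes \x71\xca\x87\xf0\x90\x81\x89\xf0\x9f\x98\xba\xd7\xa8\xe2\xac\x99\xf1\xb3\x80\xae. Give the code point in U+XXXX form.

Offset 0: leading byte 0x71 = 01110001 → 1-byte char #1 = 71.
Offset 1: leading byte 0xCA = 11001010 → 2-byte char #2 = CA 87.
Offset 3: leading byte 0xF0 = 11110000 → 4-byte char #3 = F0 90 81 89.
Offset 7: leading byte 0xF0 = 11110000 → 4-byte char #4 = F0 9F 98 BA.
Offset 11: leading byte 0xD7 = 11010111 → 2-byte char #5 = D7 A8.
Leading byte 0xD7 = 11010111 matches 110xxxxx → 2-byte sequence.
Byte 1: 0xD7 = 11010111, payload 10111 (5 bits).
Byte 2: 0xA8 = 10101000 (10xxxxxx ✓), payload 101000.
Concatenate: 10111101000 = 0x5E8 (11 bits → U+05E8).

U+05E8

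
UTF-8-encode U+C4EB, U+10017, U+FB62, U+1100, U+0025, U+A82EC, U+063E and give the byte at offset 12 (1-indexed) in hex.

0x84

1-indexed offset 12 is 0-indexed offset 11.
U+C4EB → 3-byte form EC 93 AB at offsets 0–2.
U+10017 → 4-byte form F0 90 80 97 at offsets 3–6.
U+FB62 → 3-byte form EF AD A2 at offsets 7–9.
U+1100 → 3-byte form E1 84 80 at offsets 10–12.
Offset 11 falls in char 4's range; it's byte 2 of E1 84 80 = 0x84.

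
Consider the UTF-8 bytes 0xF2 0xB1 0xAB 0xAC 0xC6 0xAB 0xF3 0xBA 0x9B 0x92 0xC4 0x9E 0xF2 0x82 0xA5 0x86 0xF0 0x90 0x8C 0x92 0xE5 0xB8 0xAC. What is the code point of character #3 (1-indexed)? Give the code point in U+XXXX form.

U+FA6D2

Offset 0: leading byte 0xF2 = 11110010 → 4-byte char #1 = F2 B1 AB AC.
Offset 4: leading byte 0xC6 = 11000110 → 2-byte char #2 = C6 AB.
Offset 6: leading byte 0xF3 = 11110011 → 4-byte char #3 = F3 BA 9B 92.
Leading byte 0xF3 = 11110011 matches 11110xxx → 4-byte sequence.
Byte 1: 0xF3 = 11110011, payload 011 (3 bits).
Byte 2: 0xBA = 10111010 (10xxxxxx ✓), payload 111010.
Byte 3: 0x9B = 10011011 (10xxxxxx ✓), payload 011011.
Byte 4: 0x92 = 10010010 (10xxxxxx ✓), payload 010010.
Concatenate: 011111010011011010010 = 0xFA6D2 (21 bits → U+FA6D2).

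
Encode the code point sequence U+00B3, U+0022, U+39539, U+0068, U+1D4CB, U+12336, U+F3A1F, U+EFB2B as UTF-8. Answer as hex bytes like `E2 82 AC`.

U+00B3: 2-byte form → C2 B3.
U+0022: 1-byte form → 22.
U+39539: 4-byte form → F0 B9 94 B9.
U+0068: 1-byte form → 68.
U+1D4CB: 4-byte form → F0 9D 93 8B.
U+12336: 4-byte form → F0 92 8C B6.
U+F3A1F: 4-byte form → F3 B3 A8 9F.
U+EFB2B: 4-byte form → F3 AF AC AB.
Concatenated (24 bytes): C2 B3 22 F0 B9 94 B9 68 F0 9D 93 8B F0 92 8C B6 F3 B3 A8 9F F3 AF AC AB.

C2 B3 22 F0 B9 94 B9 68 F0 9D 93 8B F0 92 8C B6 F3 B3 A8 9F F3 AF AC AB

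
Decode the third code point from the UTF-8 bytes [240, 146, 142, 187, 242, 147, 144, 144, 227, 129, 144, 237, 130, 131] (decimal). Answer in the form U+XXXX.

Offset 0: leading byte 0xF0 = 11110000 → 4-byte char #1 = F0 92 8E BB.
Offset 4: leading byte 0xF2 = 11110010 → 4-byte char #2 = F2 93 90 90.
Offset 8: leading byte 0xE3 = 11100011 → 3-byte char #3 = E3 81 90.
Leading byte 0xE3 = 11100011 matches 1110xxxx → 3-byte sequence.
Byte 1: 0xE3 = 11100011, payload 0011 (4 bits).
Byte 2: 0x81 = 10000001 (10xxxxxx ✓), payload 000001.
Byte 3: 0x90 = 10010000 (10xxxxxx ✓), payload 010000.
Concatenate: 0011000001010000 = 0x3050 (16 bits → U+3050).

U+3050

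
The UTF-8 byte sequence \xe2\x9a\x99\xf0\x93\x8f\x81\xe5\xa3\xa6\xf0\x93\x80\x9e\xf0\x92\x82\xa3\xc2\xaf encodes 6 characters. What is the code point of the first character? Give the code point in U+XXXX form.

Offset 0: leading byte 0xE2 = 11100010 → 3-byte char #1 = E2 9A 99.
Leading byte 0xE2 = 11100010 matches 1110xxxx → 3-byte sequence.
Byte 1: 0xE2 = 11100010, payload 0010 (4 bits).
Byte 2: 0x9A = 10011010 (10xxxxxx ✓), payload 011010.
Byte 3: 0x99 = 10011001 (10xxxxxx ✓), payload 011001.
Concatenate: 0010011010011001 = 0x2699 (16 bits → U+2699).

U+2699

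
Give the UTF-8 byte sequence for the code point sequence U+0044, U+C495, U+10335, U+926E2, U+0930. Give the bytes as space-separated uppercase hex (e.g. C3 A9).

44 EC 92 95 F0 90 8C B5 F2 92 9B A2 E0 A4 B0

U+0044: 1-byte form → 44.
U+C495: 3-byte form → EC 92 95.
U+10335: 4-byte form → F0 90 8C B5.
U+926E2: 4-byte form → F2 92 9B A2.
U+0930: 3-byte form → E0 A4 B0.
Concatenated (15 bytes): 44 EC 92 95 F0 90 8C B5 F2 92 9B A2 E0 A4 B0.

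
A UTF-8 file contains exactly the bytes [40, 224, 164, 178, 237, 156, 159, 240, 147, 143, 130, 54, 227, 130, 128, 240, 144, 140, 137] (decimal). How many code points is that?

Byte at offset 0: 0x28 = 00101000 → 1-byte char (#1). Advance 1.
Byte at offset 1: 0xE0 = 11100000 → 3-byte char (#2). Advance 3.
Byte at offset 4: 0xED = 11101101 → 3-byte char (#3). Advance 3.
Byte at offset 7: 0xF0 = 11110000 → 4-byte char (#4). Advance 4.
Byte at offset 11: 0x36 = 00110110 → 1-byte char (#5). Advance 1.
Byte at offset 12: 0xE3 = 11100011 → 3-byte char (#6). Advance 3.
Byte at offset 15: 0xF0 = 11110000 → 4-byte char (#7). Advance 4.
Reached end at offset 19 after 7 code points.

7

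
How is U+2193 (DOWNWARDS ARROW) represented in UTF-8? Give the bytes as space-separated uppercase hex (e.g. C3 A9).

U+2193 = 0x2193 = 8595 decimal. In range U+0800–U+FFFF → 3-byte form: 1110xxxx 10xxxxxx 10xxxxxx.
Binary (16 bits): 0010000110010011.
Split 4+6+6: 0010 | 000110 | 010011.
Byte 1: 11100010 = 0xE2.
Byte 2: 10000110 = 0x86.
Byte 3: 10010011 = 0x93.

E2 86 93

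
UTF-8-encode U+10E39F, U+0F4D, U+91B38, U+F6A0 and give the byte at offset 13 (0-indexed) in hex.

0xA0

U+10E39F → 4-byte form F4 8E 8E 9F at offsets 0–3.
U+0F4D → 3-byte form E0 BD 8D at offsets 4–6.
U+91B38 → 4-byte form F2 91 AC B8 at offsets 7–10.
U+F6A0 → 3-byte form EF 9A A0 at offsets 11–13.
Offset 13 falls in char 4's range; it's byte 3 of EF 9A A0 = 0xA0.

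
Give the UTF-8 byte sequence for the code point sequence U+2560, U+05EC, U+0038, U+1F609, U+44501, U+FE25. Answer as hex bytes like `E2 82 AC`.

E2 95 A0 D7 AC 38 F0 9F 98 89 F1 84 94 81 EF B8 A5

U+2560: 3-byte form → E2 95 A0.
U+05EC: 2-byte form → D7 AC.
U+0038: 1-byte form → 38.
U+1F609: 4-byte form → F0 9F 98 89.
U+44501: 4-byte form → F1 84 94 81.
U+FE25: 3-byte form → EF B8 A5.
Concatenated (17 bytes): E2 95 A0 D7 AC 38 F0 9F 98 89 F1 84 94 81 EF B8 A5.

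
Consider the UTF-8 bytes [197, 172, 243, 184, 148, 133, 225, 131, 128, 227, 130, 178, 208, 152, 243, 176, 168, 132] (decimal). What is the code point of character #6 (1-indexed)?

Offset 0: leading byte 0xC5 = 11000101 → 2-byte char #1 = C5 AC.
Offset 2: leading byte 0xF3 = 11110011 → 4-byte char #2 = F3 B8 94 85.
Offset 6: leading byte 0xE1 = 11100001 → 3-byte char #3 = E1 83 80.
Offset 9: leading byte 0xE3 = 11100011 → 3-byte char #4 = E3 82 B2.
Offset 12: leading byte 0xD0 = 11010000 → 2-byte char #5 = D0 98.
Offset 14: leading byte 0xF3 = 11110011 → 4-byte char #6 = F3 B0 A8 84.
Leading byte 0xF3 = 11110011 matches 11110xxx → 4-byte sequence.
Byte 1: 0xF3 = 11110011, payload 011 (3 bits).
Byte 2: 0xB0 = 10110000 (10xxxxxx ✓), payload 110000.
Byte 3: 0xA8 = 10101000 (10xxxxxx ✓), payload 101000.
Byte 4: 0x84 = 10000100 (10xxxxxx ✓), payload 000100.
Concatenate: 011110000101000000100 = 0xF0A04 (21 bits → U+F0A04).

U+F0A04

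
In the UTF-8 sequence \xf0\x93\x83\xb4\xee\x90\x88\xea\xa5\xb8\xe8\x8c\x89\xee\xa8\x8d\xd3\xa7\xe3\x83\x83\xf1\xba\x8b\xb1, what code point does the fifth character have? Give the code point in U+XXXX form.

U+EA0D

Offset 0: leading byte 0xF0 = 11110000 → 4-byte char #1 = F0 93 83 B4.
Offset 4: leading byte 0xEE = 11101110 → 3-byte char #2 = EE 90 88.
Offset 7: leading byte 0xEA = 11101010 → 3-byte char #3 = EA A5 B8.
Offset 10: leading byte 0xE8 = 11101000 → 3-byte char #4 = E8 8C 89.
Offset 13: leading byte 0xEE = 11101110 → 3-byte char #5 = EE A8 8D.
Leading byte 0xEE = 11101110 matches 1110xxxx → 3-byte sequence.
Byte 1: 0xEE = 11101110, payload 1110 (4 bits).
Byte 2: 0xA8 = 10101000 (10xxxxxx ✓), payload 101000.
Byte 3: 0x8D = 10001101 (10xxxxxx ✓), payload 001101.
Concatenate: 1110101000001101 = 0xEA0D (16 bits → U+EA0D).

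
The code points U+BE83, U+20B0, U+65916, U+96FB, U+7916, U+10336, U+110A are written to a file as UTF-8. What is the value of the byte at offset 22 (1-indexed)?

0x84

1-indexed offset 22 is 0-indexed offset 21.
U+BE83 → 3-byte form EB BA 83 at offsets 0–2.
U+20B0 → 3-byte form E2 82 B0 at offsets 3–5.
U+65916 → 4-byte form F1 A5 A4 96 at offsets 6–9.
U+96FB → 3-byte form E9 9B BB at offsets 10–12.
U+7916 → 3-byte form E7 A4 96 at offsets 13–15.
U+10336 → 4-byte form F0 90 8C B6 at offsets 16–19.
U+110A → 3-byte form E1 84 8A at offsets 20–22.
Offset 21 falls in char 7's range; it's byte 2 of E1 84 8A = 0x84.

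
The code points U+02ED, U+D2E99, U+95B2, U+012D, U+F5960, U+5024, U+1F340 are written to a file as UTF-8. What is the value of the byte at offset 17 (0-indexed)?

U+02ED → 2-byte form CB AD at offsets 0–1.
U+D2E99 → 4-byte form F3 92 BA 99 at offsets 2–5.
U+95B2 → 3-byte form E9 96 B2 at offsets 6–8.
U+012D → 2-byte form C4 AD at offsets 9–10.
U+F5960 → 4-byte form F3 B5 A5 A0 at offsets 11–14.
U+5024 → 3-byte form E5 80 A4 at offsets 15–17.
Offset 17 falls in char 6's range; it's byte 3 of E5 80 A4 = 0xA4.

0xA4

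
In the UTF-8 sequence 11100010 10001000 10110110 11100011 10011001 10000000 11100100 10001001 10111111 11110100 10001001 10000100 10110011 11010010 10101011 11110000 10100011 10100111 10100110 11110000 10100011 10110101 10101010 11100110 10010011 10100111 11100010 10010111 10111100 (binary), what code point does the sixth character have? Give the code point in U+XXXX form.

Offset 0: leading byte 0xE2 = 11100010 → 3-byte char #1 = E2 88 B6.
Offset 3: leading byte 0xE3 = 11100011 → 3-byte char #2 = E3 99 80.
Offset 6: leading byte 0xE4 = 11100100 → 3-byte char #3 = E4 89 BF.
Offset 9: leading byte 0xF4 = 11110100 → 4-byte char #4 = F4 89 84 B3.
Offset 13: leading byte 0xD2 = 11010010 → 2-byte char #5 = D2 AB.
Offset 15: leading byte 0xF0 = 11110000 → 4-byte char #6 = F0 A3 A7 A6.
Leading byte 0xF0 = 11110000 matches 11110xxx → 4-byte sequence.
Byte 1: 0xF0 = 11110000, payload 000 (3 bits).
Byte 2: 0xA3 = 10100011 (10xxxxxx ✓), payload 100011.
Byte 3: 0xA7 = 10100111 (10xxxxxx ✓), payload 100111.
Byte 4: 0xA6 = 10100110 (10xxxxxx ✓), payload 100110.
Concatenate: 000100011100111100110 = 0x239E6 (21 bits → U+239E6).

U+239E6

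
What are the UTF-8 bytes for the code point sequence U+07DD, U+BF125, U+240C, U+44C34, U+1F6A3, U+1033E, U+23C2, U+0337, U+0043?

DF 9D F2 BF 84 A5 E2 90 8C F1 84 B0 B4 F0 9F 9A A3 F0 90 8C BE E2 8F 82 CC B7 43

U+07DD: 2-byte form → DF 9D.
U+BF125: 4-byte form → F2 BF 84 A5.
U+240C: 3-byte form → E2 90 8C.
U+44C34: 4-byte form → F1 84 B0 B4.
U+1F6A3: 4-byte form → F0 9F 9A A3.
U+1033E: 4-byte form → F0 90 8C BE.
U+23C2: 3-byte form → E2 8F 82.
U+0337: 2-byte form → CC B7.
U+0043: 1-byte form → 43.
Concatenated (27 bytes): DF 9D F2 BF 84 A5 E2 90 8C F1 84 B0 B4 F0 9F 9A A3 F0 90 8C BE E2 8F 82 CC B7 43.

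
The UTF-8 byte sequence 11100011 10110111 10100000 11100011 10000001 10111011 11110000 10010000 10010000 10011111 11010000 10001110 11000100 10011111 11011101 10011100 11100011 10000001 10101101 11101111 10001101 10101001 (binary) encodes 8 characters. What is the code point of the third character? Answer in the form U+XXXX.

U+1041F

Offset 0: leading byte 0xE3 = 11100011 → 3-byte char #1 = E3 B7 A0.
Offset 3: leading byte 0xE3 = 11100011 → 3-byte char #2 = E3 81 BB.
Offset 6: leading byte 0xF0 = 11110000 → 4-byte char #3 = F0 90 90 9F.
Leading byte 0xF0 = 11110000 matches 11110xxx → 4-byte sequence.
Byte 1: 0xF0 = 11110000, payload 000 (3 bits).
Byte 2: 0x90 = 10010000 (10xxxxxx ✓), payload 010000.
Byte 3: 0x90 = 10010000 (10xxxxxx ✓), payload 010000.
Byte 4: 0x9F = 10011111 (10xxxxxx ✓), payload 011111.
Concatenate: 000010000010000011111 = 0x1041F (21 bits → U+1041F).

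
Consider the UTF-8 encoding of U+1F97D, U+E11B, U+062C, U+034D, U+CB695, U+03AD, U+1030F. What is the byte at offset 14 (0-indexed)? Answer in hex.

U+1F97D → 4-byte form F0 9F A5 BD at offsets 0–3.
U+E11B → 3-byte form EE 84 9B at offsets 4–6.
U+062C → 2-byte form D8 AC at offsets 7–8.
U+034D → 2-byte form CD 8D at offsets 9–10.
U+CB695 → 4-byte form F3 8B 9A 95 at offsets 11–14.
Offset 14 falls in char 5's range; it's byte 4 of F3 8B 9A 95 = 0x95.

0x95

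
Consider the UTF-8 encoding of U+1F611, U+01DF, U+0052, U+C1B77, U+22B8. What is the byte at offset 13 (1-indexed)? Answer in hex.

1-indexed offset 13 is 0-indexed offset 12.
U+1F611 → 4-byte form F0 9F 98 91 at offsets 0–3.
U+01DF → 2-byte form C7 9F at offsets 4–5.
U+0052 → 1-byte form 52 at offsets 6–6.
U+C1B77 → 4-byte form F3 81 AD B7 at offsets 7–10.
U+22B8 → 3-byte form E2 8A B8 at offsets 11–13.
Offset 12 falls in char 5's range; it's byte 2 of E2 8A B8 = 0x8A.

0x8A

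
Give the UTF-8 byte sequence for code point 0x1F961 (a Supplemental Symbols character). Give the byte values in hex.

F0 9F A5 A1

U+1F961 = 0x1F961 = 129377 decimal. In range U+10000–U+10FFFF → 4-byte form: 11110xxx 10xxxxxx 10xxxxxx 10xxxxxx.
Binary (21 bits): 000011111100101100001.
Split 3+6+6+6: 000 | 011111 | 100101 | 100001.
Byte 1: 11110000 = 0xF0.
Byte 2: 10011111 = 0x9F.
Byte 3: 10100101 = 0xA5.
Byte 4: 10100001 = 0xA1.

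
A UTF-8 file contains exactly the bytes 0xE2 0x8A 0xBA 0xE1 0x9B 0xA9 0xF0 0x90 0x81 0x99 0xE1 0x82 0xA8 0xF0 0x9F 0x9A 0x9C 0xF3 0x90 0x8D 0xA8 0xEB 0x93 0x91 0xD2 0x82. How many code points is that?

Byte at offset 0: 0xE2 = 11100010 → 3-byte char (#1). Advance 3.
Byte at offset 3: 0xE1 = 11100001 → 3-byte char (#2). Advance 3.
Byte at offset 6: 0xF0 = 11110000 → 4-byte char (#3). Advance 4.
Byte at offset 10: 0xE1 = 11100001 → 3-byte char (#4). Advance 3.
Byte at offset 13: 0xF0 = 11110000 → 4-byte char (#5). Advance 4.
Byte at offset 17: 0xF3 = 11110011 → 4-byte char (#6). Advance 4.
Byte at offset 21: 0xEB = 11101011 → 3-byte char (#7). Advance 3.
Byte at offset 24: 0xD2 = 11010010 → 2-byte char (#8). Advance 2.
Reached end at offset 26 after 8 code points.

8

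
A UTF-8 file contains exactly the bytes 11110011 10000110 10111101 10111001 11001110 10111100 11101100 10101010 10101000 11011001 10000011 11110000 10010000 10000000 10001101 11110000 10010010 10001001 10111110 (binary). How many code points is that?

Byte at offset 0: 0xF3 = 11110011 → 4-byte char (#1). Advance 4.
Byte at offset 4: 0xCE = 11001110 → 2-byte char (#2). Advance 2.
Byte at offset 6: 0xEC = 11101100 → 3-byte char (#3). Advance 3.
Byte at offset 9: 0xD9 = 11011001 → 2-byte char (#4). Advance 2.
Byte at offset 11: 0xF0 = 11110000 → 4-byte char (#5). Advance 4.
Byte at offset 15: 0xF0 = 11110000 → 4-byte char (#6). Advance 4.
Reached end at offset 19 after 6 code points.

6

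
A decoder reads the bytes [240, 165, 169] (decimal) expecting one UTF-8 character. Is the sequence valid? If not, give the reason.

Leading byte 0xF0 = 11110000 → 4-byte form, but only 3 bytes are present.

invalid (sequence truncated)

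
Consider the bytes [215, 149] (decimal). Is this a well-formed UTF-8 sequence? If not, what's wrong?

valid

Leading byte 0xD7 = 11010111 → 2-byte form.
Continuation bytes 0x95=10010101 all match 10xxxxxx.
Decoded value 0x5D5 is ≥ 0x80 (shortest form) and not a surrogate.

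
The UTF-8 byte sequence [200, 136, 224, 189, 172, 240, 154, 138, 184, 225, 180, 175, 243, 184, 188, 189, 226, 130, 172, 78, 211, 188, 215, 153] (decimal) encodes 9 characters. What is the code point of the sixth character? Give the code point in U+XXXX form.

U+20AC

Offset 0: leading byte 0xC8 = 11001000 → 2-byte char #1 = C8 88.
Offset 2: leading byte 0xE0 = 11100000 → 3-byte char #2 = E0 BD AC.
Offset 5: leading byte 0xF0 = 11110000 → 4-byte char #3 = F0 9A 8A B8.
Offset 9: leading byte 0xE1 = 11100001 → 3-byte char #4 = E1 B4 AF.
Offset 12: leading byte 0xF3 = 11110011 → 4-byte char #5 = F3 B8 BC BD.
Offset 16: leading byte 0xE2 = 11100010 → 3-byte char #6 = E2 82 AC.
Leading byte 0xE2 = 11100010 matches 1110xxxx → 3-byte sequence.
Byte 1: 0xE2 = 11100010, payload 0010 (4 bits).
Byte 2: 0x82 = 10000010 (10xxxxxx ✓), payload 000010.
Byte 3: 0xAC = 10101100 (10xxxxxx ✓), payload 101100.
Concatenate: 0010000010101100 = 0x20AC (16 bits → U+20AC).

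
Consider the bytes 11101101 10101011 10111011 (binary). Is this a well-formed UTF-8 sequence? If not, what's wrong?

Structurally a 3-byte sequence; payload = 0xDAFB.
But 0xDAFB is in U+D800–U+DFFF, the surrogate range. Surrogates are not Unicode scalar values and are forbidden in UTF-8.

invalid (encodes a surrogate (U+D800–U+DFFF))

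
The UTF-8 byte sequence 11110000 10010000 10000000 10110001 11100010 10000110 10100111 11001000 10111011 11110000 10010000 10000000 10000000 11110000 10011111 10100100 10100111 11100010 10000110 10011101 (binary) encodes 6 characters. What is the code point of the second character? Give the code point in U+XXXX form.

Offset 0: leading byte 0xF0 = 11110000 → 4-byte char #1 = F0 90 80 B1.
Offset 4: leading byte 0xE2 = 11100010 → 3-byte char #2 = E2 86 A7.
Leading byte 0xE2 = 11100010 matches 1110xxxx → 3-byte sequence.
Byte 1: 0xE2 = 11100010, payload 0010 (4 bits).
Byte 2: 0x86 = 10000110 (10xxxxxx ✓), payload 000110.
Byte 3: 0xA7 = 10100111 (10xxxxxx ✓), payload 100111.
Concatenate: 0010000110100111 = 0x21A7 (16 bits → U+21A7).

U+21A7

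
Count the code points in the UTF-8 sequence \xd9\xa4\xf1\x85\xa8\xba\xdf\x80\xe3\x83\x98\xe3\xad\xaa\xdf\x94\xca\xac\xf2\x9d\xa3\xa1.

8

Byte at offset 0: 0xD9 = 11011001 → 2-byte char (#1). Advance 2.
Byte at offset 2: 0xF1 = 11110001 → 4-byte char (#2). Advance 4.
Byte at offset 6: 0xDF = 11011111 → 2-byte char (#3). Advance 2.
Byte at offset 8: 0xE3 = 11100011 → 3-byte char (#4). Advance 3.
Byte at offset 11: 0xE3 = 11100011 → 3-byte char (#5). Advance 3.
Byte at offset 14: 0xDF = 11011111 → 2-byte char (#6). Advance 2.
Byte at offset 16: 0xCA = 11001010 → 2-byte char (#7). Advance 2.
Byte at offset 18: 0xF2 = 11110010 → 4-byte char (#8). Advance 4.
Reached end at offset 22 after 8 code points.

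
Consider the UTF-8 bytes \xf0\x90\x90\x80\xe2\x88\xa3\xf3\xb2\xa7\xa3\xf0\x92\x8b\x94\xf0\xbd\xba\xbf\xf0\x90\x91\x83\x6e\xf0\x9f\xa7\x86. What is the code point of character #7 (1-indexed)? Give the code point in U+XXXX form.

U+006E

Offset 0: leading byte 0xF0 = 11110000 → 4-byte char #1 = F0 90 90 80.
Offset 4: leading byte 0xE2 = 11100010 → 3-byte char #2 = E2 88 A3.
Offset 7: leading byte 0xF3 = 11110011 → 4-byte char #3 = F3 B2 A7 A3.
Offset 11: leading byte 0xF0 = 11110000 → 4-byte char #4 = F0 92 8B 94.
Offset 15: leading byte 0xF0 = 11110000 → 4-byte char #5 = F0 BD BA BF.
Offset 19: leading byte 0xF0 = 11110000 → 4-byte char #6 = F0 90 91 83.
Offset 23: leading byte 0x6E = 01101110 → 1-byte char #7 = 6E.
Leading byte 0x6E = 01101110 matches 0xxxxxxx → 1-byte sequence.
Byte 1: 0x6E = 01101110, payload 1101110 (7 bits).
Concatenate: 1101110 = 0x6E (7 bits → U+006E).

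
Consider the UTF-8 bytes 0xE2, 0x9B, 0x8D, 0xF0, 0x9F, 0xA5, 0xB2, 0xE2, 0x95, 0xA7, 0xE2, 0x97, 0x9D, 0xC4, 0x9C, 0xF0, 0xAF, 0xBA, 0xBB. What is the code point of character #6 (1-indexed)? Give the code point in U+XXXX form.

Offset 0: leading byte 0xE2 = 11100010 → 3-byte char #1 = E2 9B 8D.
Offset 3: leading byte 0xF0 = 11110000 → 4-byte char #2 = F0 9F A5 B2.
Offset 7: leading byte 0xE2 = 11100010 → 3-byte char #3 = E2 95 A7.
Offset 10: leading byte 0xE2 = 11100010 → 3-byte char #4 = E2 97 9D.
Offset 13: leading byte 0xC4 = 11000100 → 2-byte char #5 = C4 9C.
Offset 15: leading byte 0xF0 = 11110000 → 4-byte char #6 = F0 AF BA BB.
Leading byte 0xF0 = 11110000 matches 11110xxx → 4-byte sequence.
Byte 1: 0xF0 = 11110000, payload 000 (3 bits).
Byte 2: 0xAF = 10101111 (10xxxxxx ✓), payload 101111.
Byte 3: 0xBA = 10111010 (10xxxxxx ✓), payload 111010.
Byte 4: 0xBB = 10111011 (10xxxxxx ✓), payload 111011.
Concatenate: 000101111111010111011 = 0x2FEBB (21 bits → U+2FEBB).

U+2FEBB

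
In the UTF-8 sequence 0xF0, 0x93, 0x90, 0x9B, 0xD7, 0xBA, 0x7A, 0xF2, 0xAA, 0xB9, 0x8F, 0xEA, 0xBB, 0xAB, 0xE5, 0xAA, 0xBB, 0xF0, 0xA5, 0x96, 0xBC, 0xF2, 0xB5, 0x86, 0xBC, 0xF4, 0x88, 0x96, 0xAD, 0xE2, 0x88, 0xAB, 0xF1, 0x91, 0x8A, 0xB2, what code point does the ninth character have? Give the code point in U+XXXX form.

Offset 0: leading byte 0xF0 = 11110000 → 4-byte char #1 = F0 93 90 9B.
Offset 4: leading byte 0xD7 = 11010111 → 2-byte char #2 = D7 BA.
Offset 6: leading byte 0x7A = 01111010 → 1-byte char #3 = 7A.
Offset 7: leading byte 0xF2 = 11110010 → 4-byte char #4 = F2 AA B9 8F.
Offset 11: leading byte 0xEA = 11101010 → 3-byte char #5 = EA BB AB.
Offset 14: leading byte 0xE5 = 11100101 → 3-byte char #6 = E5 AA BB.
Offset 17: leading byte 0xF0 = 11110000 → 4-byte char #7 = F0 A5 96 BC.
Offset 21: leading byte 0xF2 = 11110010 → 4-byte char #8 = F2 B5 86 BC.
Offset 25: leading byte 0xF4 = 11110100 → 4-byte char #9 = F4 88 96 AD.
Leading byte 0xF4 = 11110100 matches 11110xxx → 4-byte sequence.
Byte 1: 0xF4 = 11110100, payload 100 (3 bits).
Byte 2: 0x88 = 10001000 (10xxxxxx ✓), payload 001000.
Byte 3: 0x96 = 10010110 (10xxxxxx ✓), payload 010110.
Byte 4: 0xAD = 10101101 (10xxxxxx ✓), payload 101101.
Concatenate: 100001000010110101101 = 0x1085AD (21 bits → U+1085AD).

U+1085AD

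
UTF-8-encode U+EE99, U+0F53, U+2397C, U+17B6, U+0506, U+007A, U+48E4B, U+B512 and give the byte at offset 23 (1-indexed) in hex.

0x92

1-indexed offset 23 is 0-indexed offset 22.
U+EE99 → 3-byte form EE BA 99 at offsets 0–2.
U+0F53 → 3-byte form E0 BD 93 at offsets 3–5.
U+2397C → 4-byte form F0 A3 A5 BC at offsets 6–9.
U+17B6 → 3-byte form E1 9E B6 at offsets 10–12.
U+0506 → 2-byte form D4 86 at offsets 13–14.
U+007A → 1-byte form 7A at offsets 15–15.
U+48E4B → 4-byte form F1 88 B9 8B at offsets 16–19.
U+B512 → 3-byte form EB 94 92 at offsets 20–22.
Offset 22 falls in char 8's range; it's byte 3 of EB 94 92 = 0x92.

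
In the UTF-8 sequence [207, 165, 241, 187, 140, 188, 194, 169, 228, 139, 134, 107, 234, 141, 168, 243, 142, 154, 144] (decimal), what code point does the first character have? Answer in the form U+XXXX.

Offset 0: leading byte 0xCF = 11001111 → 2-byte char #1 = CF A5.
Leading byte 0xCF = 11001111 matches 110xxxxx → 2-byte sequence.
Byte 1: 0xCF = 11001111, payload 01111 (5 bits).
Byte 2: 0xA5 = 10100101 (10xxxxxx ✓), payload 100101.
Concatenate: 01111100101 = 0x3E5 (11 bits → U+03E5).

U+03E5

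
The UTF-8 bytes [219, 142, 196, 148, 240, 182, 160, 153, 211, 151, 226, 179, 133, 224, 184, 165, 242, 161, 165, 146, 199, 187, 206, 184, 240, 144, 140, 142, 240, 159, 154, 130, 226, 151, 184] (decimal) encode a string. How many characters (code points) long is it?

Byte at offset 0: 0xDB = 11011011 → 2-byte char (#1). Advance 2.
Byte at offset 2: 0xC4 = 11000100 → 2-byte char (#2). Advance 2.
Byte at offset 4: 0xF0 = 11110000 → 4-byte char (#3). Advance 4.
Byte at offset 8: 0xD3 = 11010011 → 2-byte char (#4). Advance 2.
Byte at offset 10: 0xE2 = 11100010 → 3-byte char (#5). Advance 3.
Byte at offset 13: 0xE0 = 11100000 → 3-byte char (#6). Advance 3.
Byte at offset 16: 0xF2 = 11110010 → 4-byte char (#7). Advance 4.
Byte at offset 20: 0xC7 = 11000111 → 2-byte char (#8). Advance 2.
Byte at offset 22: 0xCE = 11001110 → 2-byte char (#9). Advance 2.
Byte at offset 24: 0xF0 = 11110000 → 4-byte char (#10). Advance 4.
Byte at offset 28: 0xF0 = 11110000 → 4-byte char (#11). Advance 4.
Byte at offset 32: 0xE2 = 11100010 → 3-byte char (#12). Advance 3.
Reached end at offset 35 after 12 code points.

12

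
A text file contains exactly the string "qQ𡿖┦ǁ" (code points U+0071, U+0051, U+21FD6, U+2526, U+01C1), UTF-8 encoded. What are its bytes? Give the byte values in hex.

71 51 F0 A1 BF 96 E2 94 A6 C7 81

U+0071: 1-byte form → 71.
U+0051: 1-byte form → 51.
U+21FD6: 4-byte form → F0 A1 BF 96.
U+2526: 3-byte form → E2 94 A6.
U+01C1: 2-byte form → C7 81.
Concatenated (11 bytes): 71 51 F0 A1 BF 96 E2 94 A6 C7 81.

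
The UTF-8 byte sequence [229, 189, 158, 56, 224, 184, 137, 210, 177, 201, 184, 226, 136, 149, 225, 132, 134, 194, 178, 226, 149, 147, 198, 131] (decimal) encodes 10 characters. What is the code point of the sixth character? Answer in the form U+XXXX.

U+2215

Offset 0: leading byte 0xE5 = 11100101 → 3-byte char #1 = E5 BD 9E.
Offset 3: leading byte 0x38 = 00111000 → 1-byte char #2 = 38.
Offset 4: leading byte 0xE0 = 11100000 → 3-byte char #3 = E0 B8 89.
Offset 7: leading byte 0xD2 = 11010010 → 2-byte char #4 = D2 B1.
Offset 9: leading byte 0xC9 = 11001001 → 2-byte char #5 = C9 B8.
Offset 11: leading byte 0xE2 = 11100010 → 3-byte char #6 = E2 88 95.
Leading byte 0xE2 = 11100010 matches 1110xxxx → 3-byte sequence.
Byte 1: 0xE2 = 11100010, payload 0010 (4 bits).
Byte 2: 0x88 = 10001000 (10xxxxxx ✓), payload 001000.
Byte 3: 0x95 = 10010101 (10xxxxxx ✓), payload 010101.
Concatenate: 0010001000010101 = 0x2215 (16 bits → U+2215).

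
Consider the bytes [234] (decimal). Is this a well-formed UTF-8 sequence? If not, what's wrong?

Leading byte 0xEA = 11101010 → 3-byte form, but only 1 byte is present.

invalid (sequence truncated)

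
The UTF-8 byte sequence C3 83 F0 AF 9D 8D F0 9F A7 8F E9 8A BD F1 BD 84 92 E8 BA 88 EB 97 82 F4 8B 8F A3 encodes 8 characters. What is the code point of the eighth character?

U+10B3E3

Offset 0: leading byte 0xC3 = 11000011 → 2-byte char #1 = C3 83.
Offset 2: leading byte 0xF0 = 11110000 → 4-byte char #2 = F0 AF 9D 8D.
Offset 6: leading byte 0xF0 = 11110000 → 4-byte char #3 = F0 9F A7 8F.
Offset 10: leading byte 0xE9 = 11101001 → 3-byte char #4 = E9 8A BD.
Offset 13: leading byte 0xF1 = 11110001 → 4-byte char #5 = F1 BD 84 92.
Offset 17: leading byte 0xE8 = 11101000 → 3-byte char #6 = E8 BA 88.
Offset 20: leading byte 0xEB = 11101011 → 3-byte char #7 = EB 97 82.
Offset 23: leading byte 0xF4 = 11110100 → 4-byte char #8 = F4 8B 8F A3.
Leading byte 0xF4 = 11110100 matches 11110xxx → 4-byte sequence.
Byte 1: 0xF4 = 11110100, payload 100 (3 bits).
Byte 2: 0x8B = 10001011 (10xxxxxx ✓), payload 001011.
Byte 3: 0x8F = 10001111 (10xxxxxx ✓), payload 001111.
Byte 4: 0xA3 = 10100011 (10xxxxxx ✓), payload 100011.
Concatenate: 100001011001111100011 = 0x10B3E3 (21 bits → U+10B3E3).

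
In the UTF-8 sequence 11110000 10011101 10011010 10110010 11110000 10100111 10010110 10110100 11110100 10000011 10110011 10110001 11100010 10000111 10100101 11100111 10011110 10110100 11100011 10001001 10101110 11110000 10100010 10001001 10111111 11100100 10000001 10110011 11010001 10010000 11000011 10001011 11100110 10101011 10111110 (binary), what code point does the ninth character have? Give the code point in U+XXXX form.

U+0450

Offset 0: leading byte 0xF0 = 11110000 → 4-byte char #1 = F0 9D 9A B2.
Offset 4: leading byte 0xF0 = 11110000 → 4-byte char #2 = F0 A7 96 B4.
Offset 8: leading byte 0xF4 = 11110100 → 4-byte char #3 = F4 83 B3 B1.
Offset 12: leading byte 0xE2 = 11100010 → 3-byte char #4 = E2 87 A5.
Offset 15: leading byte 0xE7 = 11100111 → 3-byte char #5 = E7 9E B4.
Offset 18: leading byte 0xE3 = 11100011 → 3-byte char #6 = E3 89 AE.
Offset 21: leading byte 0xF0 = 11110000 → 4-byte char #7 = F0 A2 89 BF.
Offset 25: leading byte 0xE4 = 11100100 → 3-byte char #8 = E4 81 B3.
Offset 28: leading byte 0xD1 = 11010001 → 2-byte char #9 = D1 90.
Leading byte 0xD1 = 11010001 matches 110xxxxx → 2-byte sequence.
Byte 1: 0xD1 = 11010001, payload 10001 (5 bits).
Byte 2: 0x90 = 10010000 (10xxxxxx ✓), payload 010000.
Concatenate: 10001010000 = 0x450 (11 bits → U+0450).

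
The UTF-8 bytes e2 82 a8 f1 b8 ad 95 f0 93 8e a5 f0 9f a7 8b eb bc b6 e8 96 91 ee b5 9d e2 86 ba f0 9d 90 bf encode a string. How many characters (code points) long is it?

Byte at offset 0: 0xE2 = 11100010 → 3-byte char (#1). Advance 3.
Byte at offset 3: 0xF1 = 11110001 → 4-byte char (#2). Advance 4.
Byte at offset 7: 0xF0 = 11110000 → 4-byte char (#3). Advance 4.
Byte at offset 11: 0xF0 = 11110000 → 4-byte char (#4). Advance 4.
Byte at offset 15: 0xEB = 11101011 → 3-byte char (#5). Advance 3.
Byte at offset 18: 0xE8 = 11101000 → 3-byte char (#6). Advance 3.
Byte at offset 21: 0xEE = 11101110 → 3-byte char (#7). Advance 3.
Byte at offset 24: 0xE2 = 11100010 → 3-byte char (#8). Advance 3.
Byte at offset 27: 0xF0 = 11110000 → 4-byte char (#9). Advance 4.
Reached end at offset 31 after 9 code points.

9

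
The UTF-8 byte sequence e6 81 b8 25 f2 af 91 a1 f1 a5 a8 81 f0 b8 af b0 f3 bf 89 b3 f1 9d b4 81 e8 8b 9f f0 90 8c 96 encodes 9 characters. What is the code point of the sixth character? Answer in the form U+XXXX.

Offset 0: leading byte 0xE6 = 11100110 → 3-byte char #1 = E6 81 B8.
Offset 3: leading byte 0x25 = 00100101 → 1-byte char #2 = 25.
Offset 4: leading byte 0xF2 = 11110010 → 4-byte char #3 = F2 AF 91 A1.
Offset 8: leading byte 0xF1 = 11110001 → 4-byte char #4 = F1 A5 A8 81.
Offset 12: leading byte 0xF0 = 11110000 → 4-byte char #5 = F0 B8 AF B0.
Offset 16: leading byte 0xF3 = 11110011 → 4-byte char #6 = F3 BF 89 B3.
Leading byte 0xF3 = 11110011 matches 11110xxx → 4-byte sequence.
Byte 1: 0xF3 = 11110011, payload 011 (3 bits).
Byte 2: 0xBF = 10111111 (10xxxxxx ✓), payload 111111.
Byte 3: 0x89 = 10001001 (10xxxxxx ✓), payload 001001.
Byte 4: 0xB3 = 10110011 (10xxxxxx ✓), payload 110011.
Concatenate: 011111111001001110011 = 0xFF273 (21 bits → U+FF273).

U+FF273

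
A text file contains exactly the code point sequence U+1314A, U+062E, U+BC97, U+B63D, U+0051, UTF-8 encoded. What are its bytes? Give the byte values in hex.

F0 93 85 8A D8 AE EB B2 97 EB 98 BD 51

U+1314A: 4-byte form → F0 93 85 8A.
U+062E: 2-byte form → D8 AE.
U+BC97: 3-byte form → EB B2 97.
U+B63D: 3-byte form → EB 98 BD.
U+0051: 1-byte form → 51.
Concatenated (13 bytes): F0 93 85 8A D8 AE EB B2 97 EB 98 BD 51.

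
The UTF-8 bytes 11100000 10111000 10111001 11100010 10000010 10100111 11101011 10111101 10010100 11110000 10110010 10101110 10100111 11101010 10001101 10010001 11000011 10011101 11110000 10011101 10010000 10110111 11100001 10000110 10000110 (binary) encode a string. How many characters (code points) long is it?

Byte at offset 0: 0xE0 = 11100000 → 3-byte char (#1). Advance 3.
Byte at offset 3: 0xE2 = 11100010 → 3-byte char (#2). Advance 3.
Byte at offset 6: 0xEB = 11101011 → 3-byte char (#3). Advance 3.
Byte at offset 9: 0xF0 = 11110000 → 4-byte char (#4). Advance 4.
Byte at offset 13: 0xEA = 11101010 → 3-byte char (#5). Advance 3.
Byte at offset 16: 0xC3 = 11000011 → 2-byte char (#6). Advance 2.
Byte at offset 18: 0xF0 = 11110000 → 4-byte char (#7). Advance 4.
Byte at offset 22: 0xE1 = 11100001 → 3-byte char (#8). Advance 3.
Reached end at offset 25 after 8 code points.

8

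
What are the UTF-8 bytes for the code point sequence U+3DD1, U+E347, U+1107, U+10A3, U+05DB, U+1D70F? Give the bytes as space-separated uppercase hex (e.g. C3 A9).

E3 B7 91 EE 8D 87 E1 84 87 E1 82 A3 D7 9B F0 9D 9C 8F

U+3DD1: 3-byte form → E3 B7 91.
U+E347: 3-byte form → EE 8D 87.
U+1107: 3-byte form → E1 84 87.
U+10A3: 3-byte form → E1 82 A3.
U+05DB: 2-byte form → D7 9B.
U+1D70F: 4-byte form → F0 9D 9C 8F.
Concatenated (18 bytes): E3 B7 91 EE 8D 87 E1 84 87 E1 82 A3 D7 9B F0 9D 9C 8F.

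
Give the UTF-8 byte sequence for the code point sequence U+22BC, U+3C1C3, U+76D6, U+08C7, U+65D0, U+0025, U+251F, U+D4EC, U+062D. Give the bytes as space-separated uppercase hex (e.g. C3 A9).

E2 8A BC F0 BC 87 83 E7 9B 96 E0 A3 87 E6 97 90 25 E2 94 9F ED 93 AC D8 AD

U+22BC: 3-byte form → E2 8A BC.
U+3C1C3: 4-byte form → F0 BC 87 83.
U+76D6: 3-byte form → E7 9B 96.
U+08C7: 3-byte form → E0 A3 87.
U+65D0: 3-byte form → E6 97 90.
U+0025: 1-byte form → 25.
U+251F: 3-byte form → E2 94 9F.
U+D4EC: 3-byte form → ED 93 AC.
U+062D: 2-byte form → D8 AD.
Concatenated (25 bytes): E2 8A BC F0 BC 87 83 E7 9B 96 E0 A3 87 E6 97 90 25 E2 94 9F ED 93 AC D8 AD.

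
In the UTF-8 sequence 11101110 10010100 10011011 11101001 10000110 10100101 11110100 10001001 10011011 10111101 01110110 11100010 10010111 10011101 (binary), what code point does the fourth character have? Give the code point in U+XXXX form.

Offset 0: leading byte 0xEE = 11101110 → 3-byte char #1 = EE 94 9B.
Offset 3: leading byte 0xE9 = 11101001 → 3-byte char #2 = E9 86 A5.
Offset 6: leading byte 0xF4 = 11110100 → 4-byte char #3 = F4 89 9B BD.
Offset 10: leading byte 0x76 = 01110110 → 1-byte char #4 = 76.
Leading byte 0x76 = 01110110 matches 0xxxxxxx → 1-byte sequence.
Byte 1: 0x76 = 01110110, payload 1110110 (7 bits).
Concatenate: 1110110 = 0x76 (7 bits → U+0076).

U+0076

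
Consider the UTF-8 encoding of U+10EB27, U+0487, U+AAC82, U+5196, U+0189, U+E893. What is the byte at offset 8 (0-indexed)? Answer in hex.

U+10EB27 → 4-byte form F4 8E AC A7 at offsets 0–3.
U+0487 → 2-byte form D2 87 at offsets 4–5.
U+AAC82 → 4-byte form F2 AA B2 82 at offsets 6–9.
Offset 8 falls in char 3's range; it's byte 3 of F2 AA B2 82 = 0xB2.

0xB2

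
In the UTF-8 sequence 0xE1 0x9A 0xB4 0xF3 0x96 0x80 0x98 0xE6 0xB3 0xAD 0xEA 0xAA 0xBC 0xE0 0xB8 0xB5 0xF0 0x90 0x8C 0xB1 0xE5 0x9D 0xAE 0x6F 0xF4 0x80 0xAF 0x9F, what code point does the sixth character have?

Offset 0: leading byte 0xE1 = 11100001 → 3-byte char #1 = E1 9A B4.
Offset 3: leading byte 0xF3 = 11110011 → 4-byte char #2 = F3 96 80 98.
Offset 7: leading byte 0xE6 = 11100110 → 3-byte char #3 = E6 B3 AD.
Offset 10: leading byte 0xEA = 11101010 → 3-byte char #4 = EA AA BC.
Offset 13: leading byte 0xE0 = 11100000 → 3-byte char #5 = E0 B8 B5.
Offset 16: leading byte 0xF0 = 11110000 → 4-byte char #6 = F0 90 8C B1.
Leading byte 0xF0 = 11110000 matches 11110xxx → 4-byte sequence.
Byte 1: 0xF0 = 11110000, payload 000 (3 bits).
Byte 2: 0x90 = 10010000 (10xxxxxx ✓), payload 010000.
Byte 3: 0x8C = 10001100 (10xxxxxx ✓), payload 001100.
Byte 4: 0xB1 = 10110001 (10xxxxxx ✓), payload 110001.
Concatenate: 000010000001100110001 = 0x10331 (21 bits → U+10331).

U+10331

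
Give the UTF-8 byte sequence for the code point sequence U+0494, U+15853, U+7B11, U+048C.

D2 94 F0 95 A1 93 E7 AC 91 D2 8C

U+0494: 2-byte form → D2 94.
U+15853: 4-byte form → F0 95 A1 93.
U+7B11: 3-byte form → E7 AC 91.
U+048C: 2-byte form → D2 8C.
Concatenated (11 bytes): D2 94 F0 95 A1 93 E7 AC 91 D2 8C.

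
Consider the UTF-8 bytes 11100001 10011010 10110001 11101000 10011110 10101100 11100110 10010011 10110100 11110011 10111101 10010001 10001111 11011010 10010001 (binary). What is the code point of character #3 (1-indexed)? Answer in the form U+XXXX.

Offset 0: leading byte 0xE1 = 11100001 → 3-byte char #1 = E1 9A B1.
Offset 3: leading byte 0xE8 = 11101000 → 3-byte char #2 = E8 9E AC.
Offset 6: leading byte 0xE6 = 11100110 → 3-byte char #3 = E6 93 B4.
Leading byte 0xE6 = 11100110 matches 1110xxxx → 3-byte sequence.
Byte 1: 0xE6 = 11100110, payload 0110 (4 bits).
Byte 2: 0x93 = 10010011 (10xxxxxx ✓), payload 010011.
Byte 3: 0xB4 = 10110100 (10xxxxxx ✓), payload 110100.
Concatenate: 0110010011110100 = 0x64F4 (16 bits → U+64F4).

U+64F4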